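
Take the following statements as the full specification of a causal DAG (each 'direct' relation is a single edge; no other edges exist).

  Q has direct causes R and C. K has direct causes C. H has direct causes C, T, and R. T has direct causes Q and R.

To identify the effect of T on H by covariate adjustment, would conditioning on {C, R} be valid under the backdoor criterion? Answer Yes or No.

Backdoor paths from T to H (paths whose first edge points into T):
  P1: T <- R -> Q <- C -> H
  P2: T <- R -> H
  P3: T <- Q <- C -> H
  P4: T <- Q <- R -> H
Condition 1 (no descendant of T in the set): holds — descendants of T are {H}; none are in {C, R}.
Condition 2 (every backdoor path blocked by {C, R}):
  P1: blocked at fork node R ∈ conditioning set.
  P2: blocked at fork node R ∈ conditioning set.
  P3: blocked at fork node C ∈ conditioning set.
  P4: blocked at fork node R ∈ conditioning set.
{C, R} satisfies the backdoor criterion.

Yes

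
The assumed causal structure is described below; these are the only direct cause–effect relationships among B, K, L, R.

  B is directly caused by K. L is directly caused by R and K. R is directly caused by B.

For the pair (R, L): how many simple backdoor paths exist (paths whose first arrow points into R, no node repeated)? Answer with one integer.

1

A backdoor path from R to L is any simple undirected path whose first edge points into R (i.e. leaves R via a parent).
Parents of R: {B}.
Enumerating:
  P1: R <- B <- K -> L
That exhausts the simple backdoor paths. Count: 1.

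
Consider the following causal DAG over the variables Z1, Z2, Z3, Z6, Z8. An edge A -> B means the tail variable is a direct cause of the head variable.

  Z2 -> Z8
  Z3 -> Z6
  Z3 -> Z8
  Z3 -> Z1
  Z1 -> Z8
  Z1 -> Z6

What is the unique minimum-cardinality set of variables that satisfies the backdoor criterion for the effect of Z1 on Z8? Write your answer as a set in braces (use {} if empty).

{Z3}

Variables eligible for adjustment (non-descendants of Z1, excluding Z1 and Z8): {Z2, Z3}.
Backdoor paths from Z1 to Z8:
  P1: Z1 <- Z3 -> Z8
The empty set is not sufficient: P1 (Z1 <- Z3 -> Z8) has no collider blocking it and no conditioned non-collider, so it is open.
Try {Z3}:
  P1: blocked at fork node Z3 ∈ conditioning set.
{Z3} contains no descendant of Z1 and blocks every backdoor path.
No other singleton works — e.g. {Z2} leaves P1 open — so {Z3} is the unique smallest valid adjustment set.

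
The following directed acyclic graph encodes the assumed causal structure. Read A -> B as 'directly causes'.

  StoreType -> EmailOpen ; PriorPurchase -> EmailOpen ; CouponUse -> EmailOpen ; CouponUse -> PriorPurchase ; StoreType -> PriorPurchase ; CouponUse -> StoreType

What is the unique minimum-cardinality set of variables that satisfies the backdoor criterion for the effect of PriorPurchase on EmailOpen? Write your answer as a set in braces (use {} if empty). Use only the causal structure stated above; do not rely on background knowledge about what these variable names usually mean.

Variables eligible for adjustment (non-descendants of PriorPurchase, excluding PriorPurchase and EmailOpen): {CouponUse, StoreType}.
Backdoor paths from PriorPurchase to EmailOpen:
  P1: PriorPurchase <- CouponUse -> StoreType -> EmailOpen
  P2: PriorPurchase <- CouponUse -> EmailOpen
  P3: PriorPurchase <- StoreType <- CouponUse -> EmailOpen
  P4: PriorPurchase <- StoreType -> EmailOpen
The empty set is not sufficient: P1 (PriorPurchase <- CouponUse -> StoreType -> EmailOpen) has no collider blocking it and no conditioned non-collider, so it is open.
Try {CouponUse, StoreType}:
  P1: blocked at fork node CouponUse ∈ conditioning set.
  P2: blocked at fork node CouponUse ∈ conditioning set.
  P3: blocked at chain node StoreType ∈ conditioning set.
  P4: blocked at fork node StoreType ∈ conditioning set.
{CouponUse, StoreType} contains no descendant of PriorPurchase and blocks every backdoor path.
Every element of {CouponUse, StoreType} is needed (dropping CouponUse leaves P2 open; dropping StoreType leaves P4 open), so no proper subset is valid.
Among all size-2 subsets of the eligible variables, only {CouponUse, StoreType} blocks every backdoor path, so it is the unique smallest valid adjustment set.

{CouponUse, StoreType}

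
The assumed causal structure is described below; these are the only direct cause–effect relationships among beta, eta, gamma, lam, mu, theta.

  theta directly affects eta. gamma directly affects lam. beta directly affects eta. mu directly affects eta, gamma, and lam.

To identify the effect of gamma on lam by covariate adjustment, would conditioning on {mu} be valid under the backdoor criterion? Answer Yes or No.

Yes

Backdoor paths from gamma to lam (paths whose first edge points into gamma):
  P1: gamma <- mu -> lam
Condition 1 (no descendant of gamma in the set): holds — descendants of gamma are {lam}; none are in {mu}.
Condition 2 (every backdoor path blocked by {mu}):
  P1: blocked at fork node mu ∈ conditioning set.
{mu} satisfies the backdoor criterion.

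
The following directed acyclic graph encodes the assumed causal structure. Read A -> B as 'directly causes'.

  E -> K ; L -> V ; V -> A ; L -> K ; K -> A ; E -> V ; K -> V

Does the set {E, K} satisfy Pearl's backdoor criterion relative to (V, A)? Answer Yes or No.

Yes

Backdoor paths from V to A (paths whose first edge points into V):
  P1: V <- E -> K -> A
  P2: V <- L -> K -> A
  P3: V <- K -> A
Condition 1 (no descendant of V in the set): holds — descendants of V are {A}; none are in {E, K}.
Condition 2 (every backdoor path blocked by {E, K}):
  P1: blocked at fork node E ∈ conditioning set.
  P2: blocked at chain node K ∈ conditioning set.
  P3: blocked at fork node K ∈ conditioning set.
{E, K} satisfies the backdoor criterion.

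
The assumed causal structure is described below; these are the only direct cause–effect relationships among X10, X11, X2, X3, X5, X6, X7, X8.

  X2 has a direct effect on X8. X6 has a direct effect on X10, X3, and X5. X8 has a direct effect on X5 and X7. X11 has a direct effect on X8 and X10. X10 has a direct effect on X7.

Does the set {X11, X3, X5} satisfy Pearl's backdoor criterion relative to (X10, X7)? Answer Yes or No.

Backdoor paths from X10 to X7 (paths whose first edge points into X10):
  P1: X10 <- X6 -> X5 <- X8 -> X7
  P2: X10 <- X11 -> X8 -> X7
Condition 1 (no descendant of X10 in the set): holds — descendants of X10 are {X7}; none are in {X11, X3, X5}.
Condition 2 (every backdoor path blocked by {X11, X3, X5}):
  P1: open — collider(s) X5 are conditioned on (or have a conditioned descendant) and no non-collider on the path is in the set.
  P2: blocked at fork node X11 ∈ conditioning set.
{X11, X3, X5} does not satisfy the backdoor criterion.

No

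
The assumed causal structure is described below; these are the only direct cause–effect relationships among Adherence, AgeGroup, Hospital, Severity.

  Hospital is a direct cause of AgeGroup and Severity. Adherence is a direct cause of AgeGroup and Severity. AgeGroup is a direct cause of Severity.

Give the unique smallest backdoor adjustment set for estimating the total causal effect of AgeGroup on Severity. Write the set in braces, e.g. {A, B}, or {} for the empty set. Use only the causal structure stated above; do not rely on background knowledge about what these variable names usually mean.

{Adherence, Hospital}

Variables eligible for adjustment (non-descendants of AgeGroup, excluding AgeGroup and Severity): {Adherence, Hospital}.
Backdoor paths from AgeGroup to Severity:
  P1: AgeGroup <- Hospital -> Severity
  P2: AgeGroup <- Adherence -> Severity
The empty set is not sufficient: P1 (AgeGroup <- Hospital -> Severity) has no collider blocking it and no conditioned non-collider, so it is open.
Try {Adherence, Hospital}:
  P1: blocked at fork node Hospital ∈ conditioning set.
  P2: blocked at fork node Adherence ∈ conditioning set.
{Adherence, Hospital} contains no descendant of AgeGroup and blocks every backdoor path.
Every element of {Adherence, Hospital} is needed (dropping Adherence leaves P2 open; dropping Hospital leaves P1 open), so no proper subset is valid.
Among all size-2 subsets of the eligible variables, only {Adherence, Hospital} blocks every backdoor path, so it is the unique smallest valid adjustment set.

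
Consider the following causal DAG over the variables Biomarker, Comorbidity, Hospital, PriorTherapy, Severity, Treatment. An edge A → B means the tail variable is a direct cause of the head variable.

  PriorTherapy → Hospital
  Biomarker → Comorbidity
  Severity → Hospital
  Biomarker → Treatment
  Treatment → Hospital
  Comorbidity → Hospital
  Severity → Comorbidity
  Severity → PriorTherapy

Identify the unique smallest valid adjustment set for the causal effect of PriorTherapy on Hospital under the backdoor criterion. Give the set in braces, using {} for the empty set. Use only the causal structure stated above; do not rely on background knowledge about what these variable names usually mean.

Variables eligible for adjustment (non-descendants of PriorTherapy, excluding PriorTherapy and Hospital): {Biomarker, Comorbidity, Severity, Treatment}.
Backdoor paths from PriorTherapy to Hospital:
  P1: PriorTherapy <- Severity -> Comorbidity <- Biomarker -> Treatment -> Hospital
  P2: PriorTherapy <- Severity -> Comorbidity -> Hospital
  P3: PriorTherapy <- Severity -> Hospital
The empty set is not sufficient: P2 (PriorTherapy <- Severity -> Comorbidity -> Hospital) has no collider blocking it and no conditioned non-collider, so it is open.
Try {Severity}:
  P1: blocked at fork node Severity ∈ conditioning set.
  P2: blocked at fork node Severity ∈ conditioning set.
  P3: blocked at fork node Severity ∈ conditioning set.
{Severity} contains no descendant of PriorTherapy and blocks every backdoor path.
No other singleton works — e.g. {Biomarker} leaves P2 open — so {Severity} is the unique smallest valid adjustment set.

{Severity}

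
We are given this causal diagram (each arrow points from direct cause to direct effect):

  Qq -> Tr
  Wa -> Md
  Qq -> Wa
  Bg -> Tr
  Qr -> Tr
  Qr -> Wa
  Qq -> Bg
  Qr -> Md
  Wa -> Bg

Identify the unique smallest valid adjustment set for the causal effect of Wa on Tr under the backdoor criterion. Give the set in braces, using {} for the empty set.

{Qq, Qr}

Variables eligible for adjustment (non-descendants of Wa, excluding Wa and Tr): {Qq, Qr}.
Backdoor paths from Wa to Tr:
  P1: Wa <- Qr -> Tr
  P2: Wa <- Qq -> Bg -> Tr
  P3: Wa <- Qq -> Tr
The empty set is not sufficient: P1 (Wa <- Qr -> Tr) has no collider blocking it and no conditioned non-collider, so it is open.
Try {Qq, Qr}:
  P1: blocked at fork node Qr ∈ conditioning set.
  P2: blocked at fork node Qq ∈ conditioning set.
  P3: blocked at fork node Qq ∈ conditioning set.
{Qq, Qr} contains no descendant of Wa and blocks every backdoor path.
Every element of {Qq, Qr} is needed (dropping Qq leaves P2 open; dropping Qr leaves P1 open), so no proper subset is valid.
Among all size-2 subsets of the eligible variables, only {Qq, Qr} blocks every backdoor path, so it is the unique smallest valid adjustment set.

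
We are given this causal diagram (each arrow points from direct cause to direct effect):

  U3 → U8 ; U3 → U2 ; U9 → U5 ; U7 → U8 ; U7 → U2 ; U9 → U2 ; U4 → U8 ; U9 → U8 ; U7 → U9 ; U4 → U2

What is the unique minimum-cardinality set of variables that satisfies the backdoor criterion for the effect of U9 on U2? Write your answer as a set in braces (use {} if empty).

Variables eligible for adjustment (non-descendants of U9, excluding U9 and U2): {U3, U4, U7}.
Backdoor paths from U9 to U2:
  P1: U9 <- U7 -> U8 <- U4 -> U2
  P2: U9 <- U7 -> U8 <- U3 -> U2
  P3: U9 <- U7 -> U2
The empty set is not sufficient: P3 (U9 <- U7 -> U2) has no collider blocking it and no conditioned non-collider, so it is open.
Try {U7}:
  P1: blocked at fork node U7 ∈ conditioning set.
  P2: blocked at fork node U7 ∈ conditioning set.
  P3: blocked at fork node U7 ∈ conditioning set.
{U7} contains no descendant of U9 and blocks every backdoor path.
No other singleton works — e.g. {U4} leaves P3 open — so {U7} is the unique smallest valid adjustment set.

{U7}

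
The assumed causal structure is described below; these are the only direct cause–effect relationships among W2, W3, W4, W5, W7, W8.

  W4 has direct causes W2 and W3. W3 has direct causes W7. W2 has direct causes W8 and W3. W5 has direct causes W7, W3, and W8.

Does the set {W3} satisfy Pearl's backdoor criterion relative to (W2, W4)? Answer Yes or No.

Yes

Backdoor paths from W2 to W4 (paths whose first edge points into W2):
  P1: W2 <- W8 -> W5 <- W7 -> W3 -> W4
  P2: W2 <- W8 -> W5 <- W3 -> W4
  P3: W2 <- W3 -> W4
Condition 1 (no descendant of W2 in the set): holds — descendants of W2 are {W4}; none are in {W3}.
Condition 2 (every backdoor path blocked by {W3}):
  P1: blocked at collider W5 (neither it nor any descendant is in the conditioning set).
  P2: blocked at collider W5 (neither it nor any descendant is in the conditioning set).
  P3: blocked at fork node W3 ∈ conditioning set.
{W3} satisfies the backdoor criterion.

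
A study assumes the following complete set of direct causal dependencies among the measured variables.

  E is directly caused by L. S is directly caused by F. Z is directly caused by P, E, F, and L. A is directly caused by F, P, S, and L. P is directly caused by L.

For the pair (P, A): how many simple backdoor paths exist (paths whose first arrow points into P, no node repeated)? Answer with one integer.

A backdoor path from P to A is any simple undirected path whose first edge points into P (i.e. leaves P via a parent).
Parents of P: {L}.
Enumerating:
  P1: P <- L -> E -> Z <- F -> S -> A
  P2: P <- L -> E -> Z <- F -> A
  P3: P <- L -> Z <- F -> S -> A
  P4: P <- L -> Z <- F -> A
  P5: P <- L -> A
That exhausts the simple backdoor paths. Count: 5.

5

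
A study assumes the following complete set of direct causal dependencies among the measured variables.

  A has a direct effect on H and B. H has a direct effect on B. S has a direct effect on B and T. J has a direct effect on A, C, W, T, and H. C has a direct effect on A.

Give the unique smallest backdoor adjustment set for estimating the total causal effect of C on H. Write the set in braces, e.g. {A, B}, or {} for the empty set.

Variables eligible for adjustment (non-descendants of C, excluding C and H): {J, S, T, W}.
Backdoor paths from C to H:
  P1: C <- J -> A -> H
  P2: C <- J -> A -> B <- H
  P3: C <- J -> H
  P4: C <- J -> T <- S -> B <- A -> H
  P5: C <- J -> T <- S -> B <- H
The empty set is not sufficient: P1 (C <- J -> A -> H) has no collider blocking it and no conditioned non-collider, so it is open.
Try {J}:
  P1: blocked at fork node J ∈ conditioning set.
  P2: blocked at fork node J ∈ conditioning set.
  P3: blocked at fork node J ∈ conditioning set.
  P4: blocked at fork node J ∈ conditioning set.
  P5: blocked at fork node J ∈ conditioning set.
{J} contains no descendant of C and blocks every backdoor path.
No other singleton works — e.g. {W} leaves P1 open — so {J} is the unique smallest valid adjustment set.

{J}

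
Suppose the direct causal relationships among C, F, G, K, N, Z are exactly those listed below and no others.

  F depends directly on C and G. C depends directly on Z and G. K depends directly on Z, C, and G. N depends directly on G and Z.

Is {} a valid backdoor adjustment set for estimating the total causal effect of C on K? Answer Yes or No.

Backdoor paths from C to K (paths whose first edge points into C):
  P1: C <- Z -> K
  P2: C <- Z -> N <- G -> K
  P3: C <- G -> K
  P4: C <- G -> N <- Z -> K
Condition 1 (no descendant of C in the set): holds — descendants of C are {F, K}; none are in {}.
Condition 2 (every backdoor path blocked by {}):
  P1: open — no interior node is in the conditioning set.
  P2: blocked at collider N (neither it nor any descendant is in the conditioning set).
  P3: open — no interior node is in the conditioning set.
  P4: blocked at collider N (neither it nor any descendant is in the conditioning set).
{} does not satisfy the backdoor criterion.

No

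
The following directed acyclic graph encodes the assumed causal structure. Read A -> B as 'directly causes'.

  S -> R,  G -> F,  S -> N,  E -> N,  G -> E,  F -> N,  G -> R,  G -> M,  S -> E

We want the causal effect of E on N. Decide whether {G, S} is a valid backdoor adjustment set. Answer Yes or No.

Backdoor paths from E to N (paths whose first edge points into E):
  P1: E <- G -> F -> N
  P2: E <- G -> R <- S -> N
  P3: E <- S -> R <- G -> F -> N
  P4: E <- S -> N
Condition 1 (no descendant of E in the set): holds — descendants of E are {N}; none are in {G, S}.
Condition 2 (every backdoor path blocked by {G, S}):
  P1: blocked at fork node G ∈ conditioning set.
  P2: blocked at fork node G ∈ conditioning set.
  P3: blocked at fork node S ∈ conditioning set.
  P4: blocked at fork node S ∈ conditioning set.
{G, S} satisfies the backdoor criterion.

Yes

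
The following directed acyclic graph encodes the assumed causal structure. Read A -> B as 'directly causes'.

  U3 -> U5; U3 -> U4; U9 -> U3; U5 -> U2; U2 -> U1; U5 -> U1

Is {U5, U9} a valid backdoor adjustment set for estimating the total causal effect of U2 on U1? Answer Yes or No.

Backdoor paths from U2 to U1 (paths whose first edge points into U2):
  P1: U2 <- U5 -> U1
Condition 1 (no descendant of U2 in the set): holds — descendants of U2 are {U1}; none are in {U5, U9}.
Condition 2 (every backdoor path blocked by {U5, U9}):
  P1: blocked at fork node U5 ∈ conditioning set.
{U5, U9} satisfies the backdoor criterion.

Yes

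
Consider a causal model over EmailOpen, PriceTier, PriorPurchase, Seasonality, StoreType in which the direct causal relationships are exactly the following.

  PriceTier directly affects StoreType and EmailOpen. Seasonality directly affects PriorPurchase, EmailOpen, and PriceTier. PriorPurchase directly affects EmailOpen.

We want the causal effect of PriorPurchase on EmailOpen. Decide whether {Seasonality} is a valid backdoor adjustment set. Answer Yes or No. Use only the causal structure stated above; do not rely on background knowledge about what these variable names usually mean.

Yes

Backdoor paths from PriorPurchase to EmailOpen (paths whose first edge points into PriorPurchase):
  P1: PriorPurchase <- Seasonality -> PriceTier -> EmailOpen
  P2: PriorPurchase <- Seasonality -> EmailOpen
Condition 1 (no descendant of PriorPurchase in the set): holds — descendants of PriorPurchase are {EmailOpen}; none are in {Seasonality}.
Condition 2 (every backdoor path blocked by {Seasonality}):
  P1: blocked at fork node Seasonality ∈ conditioning set.
  P2: blocked at fork node Seasonality ∈ conditioning set.
{Seasonality} satisfies the backdoor criterion.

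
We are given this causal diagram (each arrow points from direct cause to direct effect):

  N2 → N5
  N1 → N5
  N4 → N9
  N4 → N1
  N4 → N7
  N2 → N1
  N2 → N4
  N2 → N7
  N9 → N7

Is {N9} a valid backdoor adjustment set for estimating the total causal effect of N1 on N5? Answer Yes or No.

No

Backdoor paths from N1 to N5 (paths whose first edge points into N1):
  P1: N1 <- N2 -> N5
  P2: N1 <- N4 <- N2 -> N5
  P3: N1 <- N4 -> N9 -> N7 <- N2 -> N5
  P4: N1 <- N4 -> N7 <- N2 -> N5
Condition 1 (no descendant of N1 in the set): holds — descendants of N1 are {N5}; none are in {N9}.
Condition 2 (every backdoor path blocked by {N9}):
  P1: open — no interior node is in the conditioning set.
  P2: open — no interior node is in the conditioning set.
  P3: blocked at chain node N9 ∈ conditioning set.
  P4: blocked at collider N7 (neither it nor any descendant is in the conditioning set).
{N9} does not satisfy the backdoor criterion.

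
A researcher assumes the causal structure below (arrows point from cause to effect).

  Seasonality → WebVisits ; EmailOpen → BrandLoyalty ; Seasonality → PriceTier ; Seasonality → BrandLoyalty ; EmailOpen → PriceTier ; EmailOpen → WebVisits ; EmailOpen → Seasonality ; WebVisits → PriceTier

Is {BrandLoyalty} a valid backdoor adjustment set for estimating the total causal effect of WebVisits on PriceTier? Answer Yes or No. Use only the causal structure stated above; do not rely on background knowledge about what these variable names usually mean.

Backdoor paths from WebVisits to PriceTier (paths whose first edge points into WebVisits):
  P1: WebVisits <- EmailOpen -> Seasonality -> PriceTier
  P2: WebVisits <- EmailOpen -> BrandLoyalty <- Seasonality -> PriceTier
  P3: WebVisits <- EmailOpen -> PriceTier
  P4: WebVisits <- Seasonality <- EmailOpen -> PriceTier
  P5: WebVisits <- Seasonality -> BrandLoyalty <- EmailOpen -> PriceTier
  P6: WebVisits <- Seasonality -> PriceTier
Condition 1 (no descendant of WebVisits in the set): holds — descendants of WebVisits are {PriceTier}; none are in {BrandLoyalty}.
Condition 2 (every backdoor path blocked by {BrandLoyalty}):
  P1: open — no interior node is in the conditioning set.
  P2: open — collider(s) BrandLoyalty are conditioned on (or have a conditioned descendant) and no non-collider on the path is in the set.
  P3: open — no interior node is in the conditioning set.
  P4: open — no interior node is in the conditioning set.
  P5: open — collider(s) BrandLoyalty are conditioned on (or have a conditioned descendant) and no non-collider on the path is in the set.
  P6: open — no interior node is in the conditioning set.
{BrandLoyalty} does not satisfy the backdoor criterion.

No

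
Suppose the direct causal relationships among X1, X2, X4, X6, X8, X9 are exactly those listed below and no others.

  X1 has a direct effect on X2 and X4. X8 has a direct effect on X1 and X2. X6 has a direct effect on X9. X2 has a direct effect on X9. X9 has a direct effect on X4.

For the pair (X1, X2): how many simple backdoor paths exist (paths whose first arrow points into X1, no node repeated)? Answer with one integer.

1

A backdoor path from X1 to X2 is any simple undirected path whose first edge points into X1 (i.e. leaves X1 via a parent).
Parents of X1: {X8}.
Enumerating:
  P1: X1 <- X8 -> X2
That exhausts the simple backdoor paths. Count: 1.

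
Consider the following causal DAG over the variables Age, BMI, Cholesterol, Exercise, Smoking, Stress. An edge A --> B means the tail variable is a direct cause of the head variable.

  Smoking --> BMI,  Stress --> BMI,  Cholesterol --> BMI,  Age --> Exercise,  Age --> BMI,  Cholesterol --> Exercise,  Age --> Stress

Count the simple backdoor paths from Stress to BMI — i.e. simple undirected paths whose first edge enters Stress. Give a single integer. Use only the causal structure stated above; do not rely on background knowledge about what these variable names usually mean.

A backdoor path from Stress to BMI is any simple undirected path whose first edge points into Stress (i.e. leaves Stress via a parent).
Parents of Stress: {Age}.
Enumerating:
  P1: Stress <- Age -> Exercise <- Cholesterol -> BMI
  P2: Stress <- Age -> BMI
That exhausts the simple backdoor paths. Count: 2.

2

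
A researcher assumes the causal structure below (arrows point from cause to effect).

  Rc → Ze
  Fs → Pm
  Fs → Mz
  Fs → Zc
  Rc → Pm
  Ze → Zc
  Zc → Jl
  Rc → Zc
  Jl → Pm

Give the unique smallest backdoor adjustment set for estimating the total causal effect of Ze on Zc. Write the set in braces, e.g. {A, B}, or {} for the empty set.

Variables eligible for adjustment (non-descendants of Ze, excluding Ze and Zc): {Fs, Mz, Rc}.
Backdoor paths from Ze to Zc:
  P1: Ze <- Rc -> Zc
  P2: Ze <- Rc -> Pm <- Fs -> Zc
  P3: Ze <- Rc -> Pm <- Jl <- Zc
The empty set is not sufficient: P1 (Ze <- Rc -> Zc) has no collider blocking it and no conditioned non-collider, so it is open.
Try {Rc}:
  P1: blocked at fork node Rc ∈ conditioning set.
  P2: blocked at fork node Rc ∈ conditioning set.
  P3: blocked at fork node Rc ∈ conditioning set.
{Rc} contains no descendant of Ze and blocks every backdoor path.
No other singleton works — e.g. {Fs} leaves P1 open — so {Rc} is the unique smallest valid adjustment set.

{Rc}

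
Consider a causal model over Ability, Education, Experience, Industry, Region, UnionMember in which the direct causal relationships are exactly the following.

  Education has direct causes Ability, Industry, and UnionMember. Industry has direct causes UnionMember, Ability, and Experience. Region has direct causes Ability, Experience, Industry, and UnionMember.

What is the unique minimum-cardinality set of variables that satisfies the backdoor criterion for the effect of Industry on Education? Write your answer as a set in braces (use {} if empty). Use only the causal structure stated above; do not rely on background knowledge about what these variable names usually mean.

{Ability, UnionMember}

Variables eligible for adjustment (non-descendants of Industry, excluding Industry and Education): {Ability, Experience, UnionMember}.
Backdoor paths from Industry to Education:
  P1: Industry <- Ability -> Education
  P2: Industry <- Ability -> Region <- UnionMember -> Education
  P3: Industry <- Experience -> Region <- Ability -> Education
  P4: Industry <- Experience -> Region <- UnionMember -> Education
  P5: Industry <- UnionMember -> Education
  P6: Industry <- UnionMember -> Region <- Ability -> Education
The empty set is not sufficient: P1 (Industry <- Ability -> Education) has no collider blocking it and no conditioned non-collider, so it is open.
Try {Ability, UnionMember}:
  P1: blocked at fork node Ability ∈ conditioning set.
  P2: blocked at fork node Ability ∈ conditioning set.
  P3: blocked at collider Region (neither it nor any descendant is in the conditioning set).
  P4: blocked at collider Region (neither it nor any descendant is in the conditioning set).
  P5: blocked at fork node UnionMember ∈ conditioning set.
  P6: blocked at fork node UnionMember ∈ conditioning set.
{Ability, UnionMember} contains no descendant of Industry and blocks every backdoor path.
Every element of {Ability, UnionMember} is needed (dropping Ability leaves P1 open; dropping UnionMember leaves P5 open), so no proper subset is valid.
Among all size-2 subsets of the eligible variables, only {Ability, UnionMember} blocks every backdoor path, so it is the unique smallest valid adjustment set.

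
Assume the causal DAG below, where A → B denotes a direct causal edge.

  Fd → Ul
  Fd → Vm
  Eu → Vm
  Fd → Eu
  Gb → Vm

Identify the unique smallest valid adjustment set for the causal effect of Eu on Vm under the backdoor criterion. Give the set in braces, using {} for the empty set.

Variables eligible for adjustment (non-descendants of Eu, excluding Eu and Vm): {Fd, Gb, Ul}.
Backdoor paths from Eu to Vm:
  P1: Eu <- Fd -> Vm
The empty set is not sufficient: P1 (Eu <- Fd -> Vm) has no collider blocking it and no conditioned non-collider, so it is open.
Try {Fd}:
  P1: blocked at fork node Fd ∈ conditioning set.
{Fd} contains no descendant of Eu and blocks every backdoor path.
No other singleton works — e.g. {Gb} leaves P1 open — so {Fd} is the unique smallest valid adjustment set.

{Fd}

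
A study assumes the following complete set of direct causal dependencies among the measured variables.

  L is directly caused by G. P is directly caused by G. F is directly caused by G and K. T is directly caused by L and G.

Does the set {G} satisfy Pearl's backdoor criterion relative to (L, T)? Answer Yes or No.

Backdoor paths from L to T (paths whose first edge points into L):
  P1: L <- G -> T
Condition 1 (no descendant of L in the set): holds — descendants of L are {T}; none are in {G}.
Condition 2 (every backdoor path blocked by {G}):
  P1: blocked at fork node G ∈ conditioning set.
{G} satisfies the backdoor criterion.

Yes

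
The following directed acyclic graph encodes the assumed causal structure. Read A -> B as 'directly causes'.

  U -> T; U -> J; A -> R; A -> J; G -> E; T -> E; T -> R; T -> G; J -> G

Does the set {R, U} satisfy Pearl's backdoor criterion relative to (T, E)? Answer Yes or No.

No

Backdoor paths from T to E (paths whose first edge points into T):
  P1: T <- U -> J -> G -> E
Condition 1 (no descendant of T in the set): FAILS — R is a descendant of T.
Condition 2 (every backdoor path blocked by {R, U}):
  P1: blocked at fork node U ∈ conditioning set.
{R, U} does not satisfy the backdoor criterion.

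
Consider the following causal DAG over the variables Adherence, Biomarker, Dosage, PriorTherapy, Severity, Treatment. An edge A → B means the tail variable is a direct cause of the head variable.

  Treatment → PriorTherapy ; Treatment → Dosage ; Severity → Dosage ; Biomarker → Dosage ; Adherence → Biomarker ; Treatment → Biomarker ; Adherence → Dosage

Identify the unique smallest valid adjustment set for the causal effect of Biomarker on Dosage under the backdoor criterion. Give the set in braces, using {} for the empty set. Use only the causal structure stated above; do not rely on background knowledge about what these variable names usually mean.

Variables eligible for adjustment (non-descendants of Biomarker, excluding Biomarker and Dosage): {Adherence, PriorTherapy, Severity, Treatment}.
Backdoor paths from Biomarker to Dosage:
  P1: Biomarker <- Adherence -> Dosage
  P2: Biomarker <- Treatment -> Dosage
The empty set is not sufficient: P1 (Biomarker <- Adherence -> Dosage) has no collider blocking it and no conditioned non-collider, so it is open.
Try {Adherence, Treatment}:
  P1: blocked at fork node Adherence ∈ conditioning set.
  P2: blocked at fork node Treatment ∈ conditioning set.
{Adherence, Treatment} contains no descendant of Biomarker and blocks every backdoor path.
Every element of {Adherence, Treatment} is needed (dropping Adherence leaves P1 open; dropping Treatment leaves P2 open), so no proper subset is valid.
Among all size-2 subsets of the eligible variables, only {Adherence, Treatment} blocks every backdoor path, so it is the unique smallest valid adjustment set.

{Adherence, Treatment}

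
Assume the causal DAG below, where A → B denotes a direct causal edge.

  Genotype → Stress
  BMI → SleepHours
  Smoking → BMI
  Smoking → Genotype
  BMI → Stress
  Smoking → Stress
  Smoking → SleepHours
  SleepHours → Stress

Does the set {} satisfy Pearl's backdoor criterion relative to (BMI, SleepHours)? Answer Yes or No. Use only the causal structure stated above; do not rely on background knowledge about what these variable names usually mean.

No

Backdoor paths from BMI to SleepHours (paths whose first edge points into BMI):
  P1: BMI <- Smoking -> SleepHours
  P2: BMI <- Smoking -> Genotype -> Stress <- SleepHours
  P3: BMI <- Smoking -> Stress <- SleepHours
Condition 1 (no descendant of BMI in the set): holds — descendants of BMI are {SleepHours, Stress}; none are in {}.
Condition 2 (every backdoor path blocked by {}):
  P1: open — no interior node is in the conditioning set.
  P2: blocked at collider Stress (neither it nor any descendant is in the conditioning set).
  P3: blocked at collider Stress (neither it nor any descendant is in the conditioning set).
{} does not satisfy the backdoor criterion.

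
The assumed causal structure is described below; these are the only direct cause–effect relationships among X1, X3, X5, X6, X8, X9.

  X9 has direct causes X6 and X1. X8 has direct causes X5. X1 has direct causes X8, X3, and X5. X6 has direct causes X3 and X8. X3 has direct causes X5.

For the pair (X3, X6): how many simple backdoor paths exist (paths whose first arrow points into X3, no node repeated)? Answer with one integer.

4

A backdoor path from X3 to X6 is any simple undirected path whose first edge points into X3 (i.e. leaves X3 via a parent).
Parents of X3: {X5}.
Enumerating:
  P1: X3 <- X5 -> X8 -> X1 -> X9 <- X6
  P2: X3 <- X5 -> X8 -> X6
  P3: X3 <- X5 -> X1 <- X8 -> X6
  P4: X3 <- X5 -> X1 -> X9 <- X6
That exhausts the simple backdoor paths. Count: 4.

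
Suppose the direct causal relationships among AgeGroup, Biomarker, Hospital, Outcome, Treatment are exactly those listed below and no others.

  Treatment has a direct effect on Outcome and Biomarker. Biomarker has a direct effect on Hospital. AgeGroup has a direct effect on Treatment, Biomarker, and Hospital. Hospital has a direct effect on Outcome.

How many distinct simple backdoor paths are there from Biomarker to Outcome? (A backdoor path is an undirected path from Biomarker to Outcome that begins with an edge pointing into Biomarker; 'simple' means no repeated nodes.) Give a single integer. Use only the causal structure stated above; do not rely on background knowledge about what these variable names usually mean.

4

A backdoor path from Biomarker to Outcome is any simple undirected path whose first edge points into Biomarker (i.e. leaves Biomarker via a parent).
Parents of Biomarker: {AgeGroup, Treatment}.
Enumerating:
  P1: Biomarker <- AgeGroup -> Treatment -> Outcome
  P2: Biomarker <- AgeGroup -> Hospital -> Outcome
  P3: Biomarker <- Treatment <- AgeGroup -> Hospital -> Outcome
  P4: Biomarker <- Treatment -> Outcome
That exhausts the simple backdoor paths. Count: 4.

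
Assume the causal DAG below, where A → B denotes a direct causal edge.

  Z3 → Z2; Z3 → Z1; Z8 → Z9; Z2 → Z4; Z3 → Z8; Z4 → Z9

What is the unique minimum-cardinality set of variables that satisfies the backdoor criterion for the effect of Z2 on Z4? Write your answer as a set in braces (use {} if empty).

Variables eligible for adjustment (non-descendants of Z2, excluding Z2 and Z4): {Z1, Z3, Z8}.
Backdoor paths from Z2 to Z4:
  P1: Z2 <- Z3 -> Z8 -> Z9 <- Z4
Each backdoor path contains an unconditioned collider, so every path is already blocked with the empty conditioning set:
  P1: blocked at collider Z9 (neither it nor any descendant is in the conditioning set).
The empty set is therefore the unique smallest valid set.

{}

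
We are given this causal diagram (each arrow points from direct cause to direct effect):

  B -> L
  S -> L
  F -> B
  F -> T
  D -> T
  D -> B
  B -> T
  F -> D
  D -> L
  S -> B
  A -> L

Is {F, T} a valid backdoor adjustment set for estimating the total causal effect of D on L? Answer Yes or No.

No

Backdoor paths from D to L (paths whose first edge points into D):
  P1: D <- F -> B <- S -> L
  P2: D <- F -> B -> L
  P3: D <- F -> T <- B <- S -> L
  P4: D <- F -> T <- B -> L
Condition 1 (no descendant of D in the set): FAILS — T is a descendant of D.
Condition 2 (every backdoor path blocked by {F, T}):
  P1: blocked at fork node F ∈ conditioning set.
  P2: blocked at fork node F ∈ conditioning set.
  P3: blocked at fork node F ∈ conditioning set.
  P4: blocked at fork node F ∈ conditioning set.
{F, T} does not satisfy the backdoor criterion.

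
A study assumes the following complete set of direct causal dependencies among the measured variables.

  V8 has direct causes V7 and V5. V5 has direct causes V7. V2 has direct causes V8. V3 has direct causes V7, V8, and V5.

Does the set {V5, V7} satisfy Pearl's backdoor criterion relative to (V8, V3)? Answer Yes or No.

Backdoor paths from V8 to V3 (paths whose first edge points into V8):
  P1: V8 <- V7 -> V5 -> V3
  P2: V8 <- V7 -> V3
  P3: V8 <- V5 <- V7 -> V3
  P4: V8 <- V5 -> V3
Condition 1 (no descendant of V8 in the set): holds — descendants of V8 are {V2, V3}; none are in {V5, V7}.
Condition 2 (every backdoor path blocked by {V5, V7}):
  P1: blocked at fork node V7 ∈ conditioning set.
  P2: blocked at fork node V7 ∈ conditioning set.
  P3: blocked at chain node V5 ∈ conditioning set.
  P4: blocked at fork node V5 ∈ conditioning set.
{V5, V7} satisfies the backdoor criterion.

Yes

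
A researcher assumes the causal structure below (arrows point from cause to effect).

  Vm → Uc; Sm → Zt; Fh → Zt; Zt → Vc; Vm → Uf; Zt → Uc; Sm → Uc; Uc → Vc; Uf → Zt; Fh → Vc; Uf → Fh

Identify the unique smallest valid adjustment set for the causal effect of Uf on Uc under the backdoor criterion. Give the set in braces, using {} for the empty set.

{Vm}

Variables eligible for adjustment (non-descendants of Uf, excluding Uf and Uc): {Sm, Vm}.
Backdoor paths from Uf to Uc:
  P1: Uf <- Vm -> Uc
The empty set is not sufficient: P1 (Uf <- Vm -> Uc) has no collider blocking it and no conditioned non-collider, so it is open.
Try {Vm}:
  P1: blocked at fork node Vm ∈ conditioning set.
{Vm} contains no descendant of Uf and blocks every backdoor path.
No other singleton works — e.g. {Sm} leaves P1 open — so {Vm} is the unique smallest valid adjustment set.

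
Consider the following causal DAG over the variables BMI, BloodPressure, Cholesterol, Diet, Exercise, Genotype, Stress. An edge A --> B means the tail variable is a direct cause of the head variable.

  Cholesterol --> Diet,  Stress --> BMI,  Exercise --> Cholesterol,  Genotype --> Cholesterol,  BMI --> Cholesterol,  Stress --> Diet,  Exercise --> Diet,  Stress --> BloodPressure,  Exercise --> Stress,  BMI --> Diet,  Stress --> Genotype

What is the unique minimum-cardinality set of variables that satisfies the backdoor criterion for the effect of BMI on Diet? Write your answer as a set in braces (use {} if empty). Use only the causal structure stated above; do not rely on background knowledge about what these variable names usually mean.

Variables eligible for adjustment (non-descendants of BMI, excluding BMI and Diet): {BloodPressure, Exercise, Genotype, Stress}.
Backdoor paths from BMI to Diet:
  P1: BMI <- Stress <- Exercise -> Cholesterol -> Diet
  P2: BMI <- Stress <- Exercise -> Diet
  P3: BMI <- Stress -> Genotype -> Cholesterol <- Exercise -> Diet
  P4: BMI <- Stress -> Genotype -> Cholesterol -> Diet
  P5: BMI <- Stress -> Diet
The empty set is not sufficient: P1 (BMI <- Stress <- Exercise -> Cholesterol -> Diet) has no collider blocking it and no conditioned non-collider, so it is open.
Try {Stress}:
  P1: blocked at chain node Stress ∈ conditioning set.
  P2: blocked at chain node Stress ∈ conditioning set.
  P3: blocked at fork node Stress ∈ conditioning set.
  P4: blocked at fork node Stress ∈ conditioning set.
  P5: blocked at fork node Stress ∈ conditioning set.
{Stress} contains no descendant of BMI and blocks every backdoor path.
No other singleton works — e.g. {Exercise} leaves P4 open — so {Stress} is the unique smallest valid adjustment set.

{Stress}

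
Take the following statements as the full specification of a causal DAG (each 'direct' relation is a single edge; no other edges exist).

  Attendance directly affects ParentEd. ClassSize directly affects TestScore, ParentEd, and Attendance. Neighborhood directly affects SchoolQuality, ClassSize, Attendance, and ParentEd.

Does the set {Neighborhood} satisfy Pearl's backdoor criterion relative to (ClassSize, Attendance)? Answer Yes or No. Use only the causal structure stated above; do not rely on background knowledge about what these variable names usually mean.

Backdoor paths from ClassSize to Attendance (paths whose first edge points into ClassSize):
  P1: ClassSize <- Neighborhood -> Attendance
  P2: ClassSize <- Neighborhood -> ParentEd <- Attendance
Condition 1 (no descendant of ClassSize in the set): holds — descendants of ClassSize are {Attendance, ParentEd, TestScore}; none are in {Neighborhood}.
Condition 2 (every backdoor path blocked by {Neighborhood}):
  P1: blocked at fork node Neighborhood ∈ conditioning set.
  P2: blocked at fork node Neighborhood ∈ conditioning set.
{Neighborhood} satisfies the backdoor criterion.

Yes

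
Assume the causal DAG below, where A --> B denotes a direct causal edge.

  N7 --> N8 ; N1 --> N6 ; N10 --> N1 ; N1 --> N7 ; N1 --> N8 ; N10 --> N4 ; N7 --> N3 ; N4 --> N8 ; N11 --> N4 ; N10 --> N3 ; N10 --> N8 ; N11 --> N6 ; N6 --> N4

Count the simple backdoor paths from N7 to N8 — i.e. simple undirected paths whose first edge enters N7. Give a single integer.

A backdoor path from N7 to N8 is any simple undirected path whose first edge points into N7 (i.e. leaves N7 via a parent).
Parents of N7: {N1}.
Enumerating:
  P1: N7 <- N1 <- N10 -> N4 -> N8
  P2: N7 <- N1 <- N10 -> N8
  P3: N7 <- N1 -> N6 <- N11 -> N4 <- N10 -> N8
  P4: N7 <- N1 -> N6 <- N11 -> N4 -> N8
  P5: N7 <- N1 -> N6 -> N4 <- N10 -> N8
  P6: N7 <- N1 -> N6 -> N4 -> N8
  P7: N7 <- N1 -> N8
That exhausts the simple backdoor paths. Count: 7.

7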